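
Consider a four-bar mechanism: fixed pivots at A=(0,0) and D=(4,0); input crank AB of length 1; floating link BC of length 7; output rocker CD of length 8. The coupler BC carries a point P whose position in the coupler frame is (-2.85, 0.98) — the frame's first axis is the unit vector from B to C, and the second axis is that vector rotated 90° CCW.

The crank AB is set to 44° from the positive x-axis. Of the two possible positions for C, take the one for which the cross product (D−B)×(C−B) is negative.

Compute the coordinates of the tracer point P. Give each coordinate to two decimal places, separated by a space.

A=(0,0), D=(4.00,0)
B = A + 1.00·(cos44°, sin44°) = (0.7193, 0.6947)
|BD| = 3.3534
circle(B,7.00) ∩ circle(D,8.00): a=-0.5598, h=6.9776
  candidates: C₊=(1.6171,7.6369) cross=23.399; C₋=(-1.2738,-6.0156) cross=-23.399
  mode - wants cross < 0 → take C=(-1.2738,-6.0156) (cross=-23.399)
ex = (C−B)/|BC| = (-0.2847,-0.9586); ey = (0.9586,-0.2847)
P = B + -2.85·ex + 0.98·ey = (2.4703,3.1477)

2.47 3.15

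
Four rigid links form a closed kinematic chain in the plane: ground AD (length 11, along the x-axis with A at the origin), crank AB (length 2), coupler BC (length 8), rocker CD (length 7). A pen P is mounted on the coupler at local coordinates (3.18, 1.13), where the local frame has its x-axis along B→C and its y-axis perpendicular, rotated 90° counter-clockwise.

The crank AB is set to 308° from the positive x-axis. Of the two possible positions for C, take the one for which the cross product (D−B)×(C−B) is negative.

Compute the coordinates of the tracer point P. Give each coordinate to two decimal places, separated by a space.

A=(0,0), D=(11.00,0)
B = A + 2.00·(cos308°, sin308°) = (1.2313, -1.5760)
|BD| = 9.8950
circle(B,8.00) ∩ circle(D,7.00): a=5.7055, h=5.6078
  candidates: C₊=(5.9708,4.8690) cross=55.489; C₋=(7.7571,-6.2035) cross=-55.489
  mode - wants cross < 0 → take C=(7.7571,-6.2035) (cross=-55.489)
ex = (C−B)/|BC| = (0.8157,-0.5784); ey = (0.5784,0.8157)
P = B + 3.18·ex + 1.13·ey = (4.4790,-2.4937)

4.48 -2.49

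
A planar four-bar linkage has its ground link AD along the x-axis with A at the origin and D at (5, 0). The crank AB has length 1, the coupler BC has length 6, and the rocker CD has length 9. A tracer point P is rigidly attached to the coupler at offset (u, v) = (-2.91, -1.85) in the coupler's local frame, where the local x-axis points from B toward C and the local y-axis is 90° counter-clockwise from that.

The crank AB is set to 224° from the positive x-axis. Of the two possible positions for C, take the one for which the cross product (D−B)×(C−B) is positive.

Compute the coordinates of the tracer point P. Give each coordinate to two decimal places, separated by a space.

A=(0,0), D=(5.00,0)
B = A + 1.00·(cos224°, sin224°) = (-0.7193, -0.6947)
|BD| = 5.7614
circle(B,6.00) ∩ circle(D,9.00): a=-1.0246, h=5.9119
  candidates: C₊=(-2.4493,5.0505) cross=34.060; C₋=(-1.0237,-6.6869) cross=-34.060
  mode + wants cross > 0 → take C=(-2.4493,5.0505) (cross=34.060)
ex = (C−B)/|BC| = (-0.2883,0.9575); ey = (-0.9575,-0.2883)
P = B + -2.91·ex + -1.85·ey = (1.8911,-2.9477)

1.89 -2.95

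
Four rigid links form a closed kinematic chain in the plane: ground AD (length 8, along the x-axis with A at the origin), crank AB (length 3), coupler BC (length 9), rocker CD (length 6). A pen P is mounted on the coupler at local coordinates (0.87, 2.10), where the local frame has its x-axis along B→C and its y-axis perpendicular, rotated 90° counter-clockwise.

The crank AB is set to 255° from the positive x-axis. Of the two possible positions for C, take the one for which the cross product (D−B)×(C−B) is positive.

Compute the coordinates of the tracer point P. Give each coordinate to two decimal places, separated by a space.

A=(0,0), D=(8.00,0)
B = A + 3.00·(cos255°, sin255°) = (-0.7765, -2.8978)
|BD| = 9.2425
circle(B,9.00) ∩ circle(D,6.00): a=7.0556, h=5.5873
  candidates: C₊=(4.1717,4.6199) cross=51.640; C₋=(7.6752,-5.9912) cross=-51.640
  mode + wants cross > 0 → take C=(4.1717,4.6199) (cross=51.640)
ex = (C−B)/|BC| = (0.5498,0.8353); ey = (-0.8353,0.5498)
P = B + 0.87·ex + 2.10·ey = (-2.0523,-1.0165)

-2.05 -1.02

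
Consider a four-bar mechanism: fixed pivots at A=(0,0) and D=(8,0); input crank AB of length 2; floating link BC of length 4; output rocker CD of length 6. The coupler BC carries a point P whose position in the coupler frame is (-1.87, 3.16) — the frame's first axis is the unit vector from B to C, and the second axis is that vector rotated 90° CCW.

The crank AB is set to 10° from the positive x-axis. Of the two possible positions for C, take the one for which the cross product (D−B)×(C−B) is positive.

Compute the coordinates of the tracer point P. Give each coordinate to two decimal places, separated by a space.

A=(0,0), D=(8.00,0)
B = A + 2.00·(cos10°, sin10°) = (1.9696, 0.3473)
|BD| = 6.0404
circle(B,4.00) ∩ circle(D,6.00): a=1.3647, h=3.7600
  candidates: C₊=(3.5482,4.0226) cross=22.712; C₋=(3.1158,-3.4850) cross=-22.712
  mode + wants cross > 0 → take C=(3.5482,4.0226) (cross=22.712)
ex = (C−B)/|BC| = (0.3946,0.9188); ey = (-0.9188,0.3946)
P = B + -1.87·ex + 3.16·ey = (-1.6719,-0.1238)

-1.67 -0.12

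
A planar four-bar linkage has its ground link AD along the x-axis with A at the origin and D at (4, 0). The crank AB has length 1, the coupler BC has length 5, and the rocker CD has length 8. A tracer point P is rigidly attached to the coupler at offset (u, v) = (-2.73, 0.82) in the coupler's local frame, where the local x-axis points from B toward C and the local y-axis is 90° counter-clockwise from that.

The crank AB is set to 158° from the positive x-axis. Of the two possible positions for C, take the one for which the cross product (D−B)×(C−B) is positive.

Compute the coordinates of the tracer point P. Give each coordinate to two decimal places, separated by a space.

A=(0,0), D=(4.00,0)
B = A + 1.00·(cos158°, sin158°) = (-0.9272, 0.3746)
|BD| = 4.9414
circle(B,5.00) ∩ circle(D,8.00): a=-1.4755, h=4.7773
  candidates: C₊=(-2.0363,5.2500) cross=23.607; C₋=(-2.7607,-4.2771) cross=-23.607
  mode + wants cross > 0 → take C=(-2.0363,5.2500) (cross=23.607)
ex = (C−B)/|BC| = (-0.2218,0.9751); ey = (-0.9751,-0.2218)
P = B + -2.73·ex + 0.82·ey = (-1.1212,-2.4693)

-1.12 -2.47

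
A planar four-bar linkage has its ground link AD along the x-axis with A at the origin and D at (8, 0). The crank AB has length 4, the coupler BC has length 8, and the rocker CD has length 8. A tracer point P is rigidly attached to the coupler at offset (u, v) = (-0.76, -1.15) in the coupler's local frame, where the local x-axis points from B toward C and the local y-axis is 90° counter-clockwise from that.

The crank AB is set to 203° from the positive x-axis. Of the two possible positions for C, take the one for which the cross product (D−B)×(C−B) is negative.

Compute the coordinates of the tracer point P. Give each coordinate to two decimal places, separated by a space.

A=(0,0), D=(8.00,0)
B = A + 4.00·(cos203°, sin203°) = (-3.6820, -1.5629)
|BD| = 11.7861
circle(B,8.00) ∩ circle(D,8.00): a=5.8931, h=5.4104
  candidates: C₊=(1.4415,4.5811) cross=63.767; C₋=(2.8764,-6.1440) cross=-63.767
  mode - wants cross < 0 → take C=(2.8764,-6.1440) (cross=-63.767)
ex = (C−B)/|BC| = (0.8198,-0.5726); ey = (0.5726,0.8198)
P = B + -0.76·ex + -1.15·ey = (-4.9636,-2.0705)

-4.96 -2.07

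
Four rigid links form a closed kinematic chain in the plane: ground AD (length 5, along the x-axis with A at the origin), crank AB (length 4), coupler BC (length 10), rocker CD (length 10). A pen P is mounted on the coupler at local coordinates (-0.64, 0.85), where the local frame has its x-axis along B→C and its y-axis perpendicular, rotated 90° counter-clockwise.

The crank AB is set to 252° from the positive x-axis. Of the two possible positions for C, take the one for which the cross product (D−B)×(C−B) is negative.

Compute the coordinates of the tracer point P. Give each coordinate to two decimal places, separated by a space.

-1.23 -2.74

A=(0,0), D=(5.00,0)
B = A + 4.00·(cos252°, sin252°) = (-1.2361, -3.8042)
|BD| = 7.3048
circle(B,10.00) ∩ circle(D,10.00): a=3.6524, h=9.3091
  candidates: C₊=(-2.9661,6.0450) cross=68.002; C₋=(6.7300,-9.8492) cross=-68.002
  mode - wants cross < 0 → take C=(6.7300,-9.8492) (cross=-68.002)
ex = (C−B)/|BC| = (0.7966,-0.6045); ey = (0.6045,0.7966)
P = B + -0.64·ex + 0.85·ey = (-1.2321,-2.7402)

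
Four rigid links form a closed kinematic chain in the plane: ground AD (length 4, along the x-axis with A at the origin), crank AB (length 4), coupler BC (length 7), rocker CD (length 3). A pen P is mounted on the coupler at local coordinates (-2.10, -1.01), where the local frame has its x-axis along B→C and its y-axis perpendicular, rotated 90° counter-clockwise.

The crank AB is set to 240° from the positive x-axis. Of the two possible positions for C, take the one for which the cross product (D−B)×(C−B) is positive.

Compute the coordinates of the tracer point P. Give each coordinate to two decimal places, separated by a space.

-2.38 -5.76

A=(0,0), D=(4.00,0)
B = A + 4.00·(cos240°, sin240°) = (-2.0000, -3.4641)
|BD| = 6.9282
circle(B,7.00) ∩ circle(D,3.00): a=6.3509, h=2.9439
  candidates: C₊=(2.0280,2.2608) cross=20.396; C₋=(4.9720,-2.8382) cross=-20.396
  mode + wants cross > 0 → take C=(2.0280,2.2608) (cross=20.396)
ex = (C−B)/|BC| = (0.5754,0.8178); ey = (-0.8178,0.5754)
P = B + -2.10·ex + -1.01·ey = (-2.3824,-5.7628)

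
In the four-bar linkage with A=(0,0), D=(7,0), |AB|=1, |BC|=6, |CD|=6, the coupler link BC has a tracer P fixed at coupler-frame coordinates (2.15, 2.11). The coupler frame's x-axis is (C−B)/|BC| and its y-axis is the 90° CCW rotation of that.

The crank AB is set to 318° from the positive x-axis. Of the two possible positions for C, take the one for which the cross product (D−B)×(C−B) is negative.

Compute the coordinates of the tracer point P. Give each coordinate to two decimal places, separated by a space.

A=(0,0), D=(7.00,0)
B = A + 1.00·(cos318°, sin318°) = (0.7431, -0.6691)
|BD| = 6.2925
circle(B,6.00) ∩ circle(D,6.00): a=3.1463, h=5.1089
  candidates: C₊=(3.3283,4.7454) cross=32.148; C₋=(4.4148,-5.4145) cross=-32.148
  mode - wants cross < 0 → take C=(4.4148,-5.4145) (cross=-32.148)
ex = (C−B)/|BC| = (0.6119,-0.7909); ey = (0.7909,0.6119)
P = B + 2.15·ex + 2.11·ey = (3.7276,-1.0783)

3.73 -1.08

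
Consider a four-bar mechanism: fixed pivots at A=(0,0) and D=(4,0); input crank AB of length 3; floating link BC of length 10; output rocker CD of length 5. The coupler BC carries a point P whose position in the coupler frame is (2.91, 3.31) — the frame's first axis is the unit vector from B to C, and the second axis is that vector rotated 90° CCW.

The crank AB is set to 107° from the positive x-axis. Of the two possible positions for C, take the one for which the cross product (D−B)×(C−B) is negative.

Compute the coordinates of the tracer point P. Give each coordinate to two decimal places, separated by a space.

3.53 2.81

A=(0,0), D=(4.00,0)
B = A + 3.00·(cos107°, sin107°) = (-0.8771, 2.8689)
|BD| = 5.6583
circle(B,10.00) ∩ circle(D,5.00): a=9.4565, h=3.2517
  candidates: C₊=(8.9225,0.8770) cross=18.399; C₋=(5.6251,-4.7285) cross=-18.399
  mode - wants cross < 0 → take C=(5.6251,-4.7285) (cross=-18.399)
ex = (C−B)/|BC| = (0.6502,-0.7597); ey = (0.7597,0.6502)
P = B + 2.91·ex + 3.31·ey = (3.5298,2.8103)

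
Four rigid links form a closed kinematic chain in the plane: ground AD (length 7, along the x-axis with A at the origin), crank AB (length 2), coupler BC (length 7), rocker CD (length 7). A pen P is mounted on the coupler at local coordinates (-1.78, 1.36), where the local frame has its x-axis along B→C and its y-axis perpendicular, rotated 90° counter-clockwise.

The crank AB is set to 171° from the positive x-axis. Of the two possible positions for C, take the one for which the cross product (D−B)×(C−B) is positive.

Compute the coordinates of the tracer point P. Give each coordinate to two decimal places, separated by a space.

-4.18 -0.10

A=(0,0), D=(7.00,0)
B = A + 2.00·(cos171°, sin171°) = (-1.9754, 0.3129)
|BD| = 8.9808
circle(B,7.00) ∩ circle(D,7.00): a=4.4904, h=5.3699
  candidates: C₊=(2.6994,5.5231) cross=48.226; C₋=(2.3252,-5.2102) cross=-48.226
  mode + wants cross > 0 → take C=(2.6994,5.5231) (cross=48.226)
ex = (C−B)/|BC| = (0.6678,0.7443); ey = (-0.7443,0.6678)
P = B + -1.78·ex + 1.36·ey = (-4.1764,-0.1038)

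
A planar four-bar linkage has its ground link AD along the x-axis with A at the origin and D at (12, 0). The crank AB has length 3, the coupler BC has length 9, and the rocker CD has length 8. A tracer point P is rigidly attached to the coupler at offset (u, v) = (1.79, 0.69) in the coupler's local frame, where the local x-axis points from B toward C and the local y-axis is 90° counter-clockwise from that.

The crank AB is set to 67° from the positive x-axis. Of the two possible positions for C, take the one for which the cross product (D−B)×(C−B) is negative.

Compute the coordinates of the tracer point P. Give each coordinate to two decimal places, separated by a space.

2.68 1.57

A=(0,0), D=(12.00,0)
B = A + 3.00·(cos67°, sin67°) = (1.1722, 2.7615)
|BD| = 11.1744
circle(B,9.00) ∩ circle(D,8.00): a=6.3479, h=6.3800
  candidates: C₊=(8.8999,7.3749) cross=71.293; C₋=(5.7465,-4.9893) cross=-71.293
  mode - wants cross < 0 → take C=(5.7465,-4.9893) (cross=-71.293)
ex = (C−B)/|BC| = (0.5083,-0.8612); ey = (0.8612,0.5083)
P = B + 1.79·ex + 0.69·ey = (2.6762,1.5707)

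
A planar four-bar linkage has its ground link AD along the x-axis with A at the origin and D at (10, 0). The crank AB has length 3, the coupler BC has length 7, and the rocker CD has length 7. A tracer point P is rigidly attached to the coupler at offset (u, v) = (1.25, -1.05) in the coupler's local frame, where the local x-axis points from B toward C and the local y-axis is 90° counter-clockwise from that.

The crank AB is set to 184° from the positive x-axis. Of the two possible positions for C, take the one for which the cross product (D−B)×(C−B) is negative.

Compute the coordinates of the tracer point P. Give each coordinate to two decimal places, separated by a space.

-2.20 -1.64

A=(0,0), D=(10.00,0)
B = A + 3.00·(cos184°, sin184°) = (-2.9927, -0.2093)
|BD| = 12.9944
circle(B,7.00) ∩ circle(D,7.00): a=6.4972, h=2.6051
  candidates: C₊=(3.4617,2.5001) cross=33.852; C₋=(3.5456,-2.7094) cross=-33.852
  mode - wants cross < 0 → take C=(3.5456,-2.7094) (cross=-33.852)
ex = (C−B)/|BC| = (0.9340,-0.3572); ey = (0.3572,0.9340)
P = B + 1.25·ex + -1.05·ey = (-2.2002,-1.6365)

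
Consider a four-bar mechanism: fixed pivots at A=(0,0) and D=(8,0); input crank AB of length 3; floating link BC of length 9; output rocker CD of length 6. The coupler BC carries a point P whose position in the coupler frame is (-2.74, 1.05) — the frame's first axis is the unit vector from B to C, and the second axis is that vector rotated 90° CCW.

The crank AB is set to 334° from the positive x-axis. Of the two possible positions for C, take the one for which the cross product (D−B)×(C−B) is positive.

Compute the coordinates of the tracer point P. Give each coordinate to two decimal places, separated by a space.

A=(0,0), D=(8.00,0)
B = A + 3.00·(cos334°, sin334°) = (2.6964, -1.3151)
|BD| = 5.4642
circle(B,9.00) ∩ circle(D,6.00): a=6.8498, h=5.8378
  candidates: C₊=(7.9398,5.9997) cross=31.899; C₋=(10.7499,-5.3328) cross=-31.899
  mode + wants cross > 0 → take C=(7.9398,5.9997) (cross=31.899)
ex = (C−B)/|BC| = (0.5826,0.8128); ey = (-0.8128,0.5826)
P = B + -2.74·ex + 1.05·ey = (0.2467,-2.9303)

0.25 -2.93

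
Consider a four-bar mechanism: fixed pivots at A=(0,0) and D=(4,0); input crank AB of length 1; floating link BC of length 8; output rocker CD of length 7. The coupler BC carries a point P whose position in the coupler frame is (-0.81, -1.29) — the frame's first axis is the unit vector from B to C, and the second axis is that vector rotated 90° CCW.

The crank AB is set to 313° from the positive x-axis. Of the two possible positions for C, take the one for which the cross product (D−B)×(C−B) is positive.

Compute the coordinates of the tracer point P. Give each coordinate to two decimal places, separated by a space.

1.68 -1.88

A=(0,0), D=(4.00,0)
B = A + 1.00·(cos313°, sin313°) = (0.6820, -0.7314)
|BD| = 3.3976
circle(B,8.00) ∩ circle(D,7.00): a=3.9062, h=6.9815
  candidates: C₊=(2.9939,6.9273) cross=23.721; C₋=(5.9995,-6.7084) cross=-23.721
  mode + wants cross > 0 → take C=(2.9939,6.9273) (cross=23.721)
ex = (C−B)/|BC| = (0.2890,0.9573); ey = (-0.9573,0.2890)
P = B + -0.81·ex + -1.29·ey = (1.6829,-1.8796)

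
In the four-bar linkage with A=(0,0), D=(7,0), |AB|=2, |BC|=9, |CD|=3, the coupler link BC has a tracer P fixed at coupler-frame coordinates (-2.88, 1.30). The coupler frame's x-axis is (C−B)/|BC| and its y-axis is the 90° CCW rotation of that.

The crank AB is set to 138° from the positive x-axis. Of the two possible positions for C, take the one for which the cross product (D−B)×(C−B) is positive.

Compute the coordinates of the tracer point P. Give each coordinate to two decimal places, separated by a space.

A=(0,0), D=(7.00,0)
B = A + 2.00·(cos138°, sin138°) = (-1.4863, 1.3383)
|BD| = 8.5912
circle(B,9.00) ∩ circle(D,3.00): a=8.4859, h=2.9982
  candidates: C₊=(7.3631,2.9779) cross=25.758; C₋=(6.4290,-2.9452) cross=-25.758
  mode + wants cross > 0 → take C=(7.3631,2.9779) (cross=25.758)
ex = (C−B)/|BC| = (0.9833,0.1822); ey = (-0.1822,0.9833)
P = B + -2.88·ex + 1.30·ey = (-4.5549,2.0918)

-4.55 2.09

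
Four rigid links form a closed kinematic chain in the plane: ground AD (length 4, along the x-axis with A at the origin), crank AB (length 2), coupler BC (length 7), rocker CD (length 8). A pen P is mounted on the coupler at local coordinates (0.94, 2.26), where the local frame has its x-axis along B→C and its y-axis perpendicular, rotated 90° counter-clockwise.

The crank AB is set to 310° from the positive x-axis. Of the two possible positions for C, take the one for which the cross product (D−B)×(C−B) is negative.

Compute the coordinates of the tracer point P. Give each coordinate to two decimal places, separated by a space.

A=(0,0), D=(4.00,0)
B = A + 2.00·(cos310°, sin310°) = (1.2856, -1.5321)
|BD| = 3.1170
circle(B,7.00) ∩ circle(D,8.00): a=-0.8477, h=6.9485
  candidates: C₊=(-2.8681,4.1024) cross=21.658; C₋=(3.9627,-7.9999) cross=-21.658
  mode - wants cross < 0 → take C=(3.9627,-7.9999) (cross=-21.658)
ex = (C−B)/|BC| = (0.3825,-0.9240); ey = (0.9240,0.3825)
P = B + 0.94·ex + 2.26·ey = (3.7333,-1.5363)

3.73 -1.54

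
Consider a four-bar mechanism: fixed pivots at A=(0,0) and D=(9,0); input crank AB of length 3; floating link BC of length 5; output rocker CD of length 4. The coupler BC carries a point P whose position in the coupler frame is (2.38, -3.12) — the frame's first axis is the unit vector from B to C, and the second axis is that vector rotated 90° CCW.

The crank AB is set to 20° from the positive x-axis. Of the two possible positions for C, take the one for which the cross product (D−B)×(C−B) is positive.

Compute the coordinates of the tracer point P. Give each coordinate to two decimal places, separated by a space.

A=(0,0), D=(9.00,0)
B = A + 3.00·(cos20°, sin20°) = (2.8191, 1.0261)
|BD| = 6.2655
circle(B,5.00) ∩ circle(D,4.00): a=3.8510, h=3.1890
  candidates: C₊=(7.1403,3.5414) cross=19.981; C₋=(6.0958,-2.7506) cross=-19.981
  mode + wants cross > 0 → take C=(7.1403,3.5414) (cross=19.981)
ex = (C−B)/|BC| = (0.8642,0.5031); ey = (-0.5031,0.8642)
P = B + 2.38·ex + -3.12·ey = (6.4456,-0.4731)

6.45 -0.47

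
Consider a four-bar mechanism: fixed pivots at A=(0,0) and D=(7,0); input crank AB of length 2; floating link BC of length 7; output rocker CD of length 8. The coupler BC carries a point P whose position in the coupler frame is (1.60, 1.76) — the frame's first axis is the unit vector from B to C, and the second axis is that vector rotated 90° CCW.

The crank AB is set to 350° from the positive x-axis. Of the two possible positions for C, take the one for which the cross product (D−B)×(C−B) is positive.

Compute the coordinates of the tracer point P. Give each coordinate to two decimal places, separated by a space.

A=(0,0), D=(7.00,0)
B = A + 2.00·(cos350°, sin350°) = (1.9696, -0.3473)
|BD| = 5.0424
circle(B,7.00) ∩ circle(D,8.00): a=1.0338, h=6.9232
  candidates: C₊=(2.5241,6.6307) cross=34.909; C₋=(3.4778,-7.1829) cross=-34.909
  mode + wants cross > 0 → take C=(2.5241,6.6307) (cross=34.909)
ex = (C−B)/|BC| = (0.0792,0.9969); ey = (-0.9969,0.0792)
P = B + 1.60·ex + 1.76·ey = (0.3419,1.3871)

0.34 1.39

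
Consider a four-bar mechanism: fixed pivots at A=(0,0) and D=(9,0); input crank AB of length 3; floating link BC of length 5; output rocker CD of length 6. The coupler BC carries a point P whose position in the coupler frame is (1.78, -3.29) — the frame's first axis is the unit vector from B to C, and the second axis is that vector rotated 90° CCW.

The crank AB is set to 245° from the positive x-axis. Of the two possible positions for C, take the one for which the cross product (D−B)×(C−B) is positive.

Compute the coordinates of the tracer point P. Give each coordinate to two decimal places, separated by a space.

1.96 -4.60

A=(0,0), D=(9.00,0)
B = A + 3.00·(cos245°, sin245°) = (-1.2679, -2.7189)
|BD| = 10.6217
circle(B,5.00) ∩ circle(D,6.00): a=4.7931, h=1.4236
  candidates: C₊=(3.0011,-0.1159) cross=15.121; C₋=(3.7299,-2.8681) cross=-15.121
  mode + wants cross > 0 → take C=(3.0011,-0.1159) (cross=15.121)
ex = (C−B)/|BC| = (0.8538,0.5206); ey = (-0.5206,0.8538)
P = B + 1.78·ex + -3.29·ey = (1.9647,-4.6012)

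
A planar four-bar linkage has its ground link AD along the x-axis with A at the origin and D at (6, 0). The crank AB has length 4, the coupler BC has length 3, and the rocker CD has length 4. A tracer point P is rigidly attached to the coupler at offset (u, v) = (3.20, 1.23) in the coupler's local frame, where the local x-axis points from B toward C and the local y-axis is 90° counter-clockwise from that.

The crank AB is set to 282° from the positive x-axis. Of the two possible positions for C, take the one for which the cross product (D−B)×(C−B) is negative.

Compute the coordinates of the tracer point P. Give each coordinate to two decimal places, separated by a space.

A=(0,0), D=(6.00,0)
B = A + 4.00·(cos282°, sin282°) = (0.8316, -3.9126)
|BD| = 6.4823
circle(B,3.00) ∩ circle(D,4.00): a=2.7012, h=1.3051
  candidates: C₊=(2.1976,-1.2416) cross=8.460; C₋=(3.7731,-3.3228) cross=-8.460
  mode - wants cross < 0 → take C=(3.7731,-3.3228) (cross=-8.460)
ex = (C−B)/|BC| = (0.9805,0.1966); ey = (-0.1966,0.9805)
P = B + 3.20·ex + 1.23·ey = (3.7274,-2.0775)

3.73 -2.08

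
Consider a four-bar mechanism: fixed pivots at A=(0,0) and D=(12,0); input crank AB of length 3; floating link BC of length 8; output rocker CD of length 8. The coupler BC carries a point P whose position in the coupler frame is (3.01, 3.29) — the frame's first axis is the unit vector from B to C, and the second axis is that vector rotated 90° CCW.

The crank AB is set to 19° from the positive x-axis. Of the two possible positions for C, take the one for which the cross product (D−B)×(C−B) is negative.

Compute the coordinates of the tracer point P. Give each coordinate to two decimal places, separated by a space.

A=(0,0), D=(12.00,0)
B = A + 3.00·(cos19°, sin19°) = (2.8366, 0.9767)
|BD| = 9.2153
circle(B,8.00) ∩ circle(D,8.00): a=4.6077, h=6.5398
  candidates: C₊=(8.1114,6.9913) cross=60.267; C₋=(6.7251,-6.0146) cross=-60.267
  mode - wants cross < 0 → take C=(6.7251,-6.0146) (cross=-60.267)
ex = (C−B)/|BC| = (0.4861,-0.8739); ey = (0.8739,0.4861)
P = B + 3.01·ex + 3.29·ey = (7.1748,-0.0546)

7.17 -0.05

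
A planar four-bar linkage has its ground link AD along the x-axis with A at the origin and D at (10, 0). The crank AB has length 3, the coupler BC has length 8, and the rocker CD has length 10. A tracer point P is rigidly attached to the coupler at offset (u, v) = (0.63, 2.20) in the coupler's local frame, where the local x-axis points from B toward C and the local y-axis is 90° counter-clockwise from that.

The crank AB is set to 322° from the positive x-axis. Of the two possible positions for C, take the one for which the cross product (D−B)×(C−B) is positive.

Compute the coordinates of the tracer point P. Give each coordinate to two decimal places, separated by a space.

A=(0,0), D=(10.00,0)
B = A + 3.00·(cos322°, sin322°) = (2.3640, -1.8470)
|BD| = 7.8562
circle(B,8.00) ∩ circle(D,10.00): a=1.6369, h=7.8307
  candidates: C₊=(2.1140,6.1491) cross=61.520; C₋=(5.7960,-9.0734) cross=-61.520
  mode + wants cross > 0 → take C=(2.1140,6.1491) (cross=61.520)
ex = (C−B)/|BC| = (-0.0312,0.9995); ey = (-0.9995,-0.0312)
P = B + 0.63·ex + 2.20·ey = (0.1454,-1.2860)

0.15 -1.29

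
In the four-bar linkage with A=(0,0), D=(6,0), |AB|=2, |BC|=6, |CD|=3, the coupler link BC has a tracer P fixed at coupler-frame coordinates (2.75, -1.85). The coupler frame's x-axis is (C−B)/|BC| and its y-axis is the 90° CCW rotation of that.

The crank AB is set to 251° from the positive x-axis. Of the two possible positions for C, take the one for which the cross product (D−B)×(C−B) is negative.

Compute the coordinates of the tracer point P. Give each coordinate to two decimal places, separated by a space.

A=(0,0), D=(6.00,0)
B = A + 2.00·(cos251°, sin251°) = (-0.6511, -1.8910)
|BD| = 6.9147
circle(B,6.00) ∩ circle(D,3.00): a=5.4097, h=2.5952
  candidates: C₊=(3.8426,2.0846) cross=17.945; C₋=(5.2621,-2.9078) cross=-17.945
  mode - wants cross < 0 → take C=(5.2621,-2.9078) (cross=-17.945)
ex = (C−B)/|BC| = (0.9855,-0.1695); ey = (0.1695,0.9855)
P = B + 2.75·ex + -1.85·ey = (1.7456,-4.1803)

1.75 -4.18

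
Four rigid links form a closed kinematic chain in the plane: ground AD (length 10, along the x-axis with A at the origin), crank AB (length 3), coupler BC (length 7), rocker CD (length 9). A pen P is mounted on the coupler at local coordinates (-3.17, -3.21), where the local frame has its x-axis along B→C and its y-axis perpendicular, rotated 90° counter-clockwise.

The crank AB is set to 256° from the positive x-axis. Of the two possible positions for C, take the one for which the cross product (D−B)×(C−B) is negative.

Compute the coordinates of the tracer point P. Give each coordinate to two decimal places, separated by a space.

-5.21 -3.43

A=(0,0), D=(10.00,0)
B = A + 3.00·(cos256°, sin256°) = (-0.7258, -2.9109)
|BD| = 11.1137
circle(B,7.00) ∩ circle(D,9.00): a=4.1172, h=5.6611
  candidates: C₊=(1.7650,3.6310) cross=62.917; C₋=(4.7305,-7.2960) cross=-62.917
  mode - wants cross < 0 → take C=(4.7305,-7.2960) (cross=-62.917)
ex = (C−B)/|BC| = (0.7795,-0.6264); ey = (0.6264,0.7795)
P = B + -3.17·ex + -3.21·ey = (-5.2076,-3.4271)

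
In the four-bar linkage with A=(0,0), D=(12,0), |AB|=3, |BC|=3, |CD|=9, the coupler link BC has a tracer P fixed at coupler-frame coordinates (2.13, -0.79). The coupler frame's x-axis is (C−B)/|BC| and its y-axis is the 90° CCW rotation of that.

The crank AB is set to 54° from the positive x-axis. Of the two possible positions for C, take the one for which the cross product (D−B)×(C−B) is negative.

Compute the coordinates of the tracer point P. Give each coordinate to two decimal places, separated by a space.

A=(0,0), D=(12.00,0)
B = A + 3.00·(cos54°, sin54°) = (1.7634, 2.4271)
|BD| = 10.5204
circle(B,3.00) ∩ circle(D,9.00): a=1.8383, h=2.3708
  candidates: C₊=(4.0990,4.3098) cross=24.942; C₋=(3.0051,-0.3039) cross=-24.942
  mode - wants cross < 0 → take C=(3.0051,-0.3039) (cross=-24.942)
ex = (C−B)/|BC| = (0.4139,-0.9103); ey = (0.9103,0.4139)
P = B + 2.13·ex + -0.79·ey = (1.9259,0.1611)

1.93 0.16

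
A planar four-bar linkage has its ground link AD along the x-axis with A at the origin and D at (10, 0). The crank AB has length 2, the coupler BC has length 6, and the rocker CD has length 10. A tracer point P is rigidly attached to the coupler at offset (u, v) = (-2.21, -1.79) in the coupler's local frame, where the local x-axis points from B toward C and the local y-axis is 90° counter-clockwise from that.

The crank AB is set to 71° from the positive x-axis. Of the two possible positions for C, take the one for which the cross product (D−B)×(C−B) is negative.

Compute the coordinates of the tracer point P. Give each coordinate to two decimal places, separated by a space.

A=(0,0), D=(10.00,0)
B = A + 2.00·(cos71°, sin71°) = (0.6511, 1.8910)
|BD| = 9.5382
circle(B,6.00) ∩ circle(D,10.00): a=1.4142, h=5.8310
  candidates: C₊=(3.1933,7.3259) cross=55.617; C₋=(0.8812,-4.1046) cross=-55.617
  mode - wants cross < 0 → take C=(0.8812,-4.1046) (cross=-55.617)
ex = (C−B)/|BC| = (0.0383,-0.9993); ey = (0.9993,0.0383)
P = B + -2.21·ex + -1.79·ey = (-1.2223,4.0308)

-1.22 4.03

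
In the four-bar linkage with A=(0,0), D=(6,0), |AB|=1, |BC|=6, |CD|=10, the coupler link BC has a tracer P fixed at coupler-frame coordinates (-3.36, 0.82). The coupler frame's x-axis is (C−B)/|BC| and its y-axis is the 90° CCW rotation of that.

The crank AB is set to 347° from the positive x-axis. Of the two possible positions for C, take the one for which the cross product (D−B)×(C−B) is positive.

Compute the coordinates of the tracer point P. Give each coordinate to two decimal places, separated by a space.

2.64 -3.26

A=(0,0), D=(6.00,0)
B = A + 1.00·(cos347°, sin347°) = (0.9744, -0.2250)
|BD| = 5.0307
circle(B,6.00) ∩ circle(D,10.00): a=-3.8457, h=4.6055
  candidates: C₊=(-3.0734,4.2040) cross=23.169; C₋=(-2.6615,-4.9978) cross=-23.169
  mode + wants cross > 0 → take C=(-3.0734,4.2040) (cross=23.169)
ex = (C−B)/|BC| = (-0.6746,0.7382); ey = (-0.7382,-0.6746)
P = B + -3.36·ex + 0.82·ey = (2.6358,-3.2584)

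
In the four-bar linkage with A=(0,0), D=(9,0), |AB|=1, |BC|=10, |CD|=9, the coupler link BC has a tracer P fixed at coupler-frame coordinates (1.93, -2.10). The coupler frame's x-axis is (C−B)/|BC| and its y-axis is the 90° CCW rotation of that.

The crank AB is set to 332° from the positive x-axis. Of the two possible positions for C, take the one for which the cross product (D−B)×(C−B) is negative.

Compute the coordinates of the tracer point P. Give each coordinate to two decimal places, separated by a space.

A=(0,0), D=(9.00,0)
B = A + 1.00·(cos332°, sin332°) = (0.8829, -0.4695)
|BD| = 8.1306
circle(B,10.00) ∩ circle(D,9.00): a=5.2337, h=8.5210
  candidates: C₊=(5.6159,8.3395) cross=69.281; C₋=(6.6000,-8.6741) cross=-69.281
  mode - wants cross < 0 → take C=(6.6000,-8.6741) (cross=-69.281)
ex = (C−B)/|BC| = (0.5717,-0.8205); ey = (0.8205,0.5717)
P = B + 1.93·ex + -2.10·ey = (0.2634,-3.2535)

0.26 -3.25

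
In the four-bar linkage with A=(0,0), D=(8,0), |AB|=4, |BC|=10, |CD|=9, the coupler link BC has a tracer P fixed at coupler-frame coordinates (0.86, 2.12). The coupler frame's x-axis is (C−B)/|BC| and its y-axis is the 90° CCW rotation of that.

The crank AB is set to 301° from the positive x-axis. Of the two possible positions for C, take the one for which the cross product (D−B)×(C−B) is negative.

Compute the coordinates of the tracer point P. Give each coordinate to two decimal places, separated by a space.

3.89 -2.06

A=(0,0), D=(8.00,0)
B = A + 4.00·(cos301°, sin301°) = (2.0602, -3.4287)
|BD| = 6.8584
circle(B,10.00) ∩ circle(D,9.00): a=4.8144, h=8.7648
  candidates: C₊=(1.8480,6.5691) cross=60.113; C₋=(10.6115,-8.6128) cross=-60.113
  mode - wants cross < 0 → take C=(10.6115,-8.6128) (cross=-60.113)
ex = (C−B)/|BC| = (0.8551,-0.5184); ey = (0.5184,0.8551)
P = B + 0.86·ex + 2.12·ey = (3.8946,-2.0616)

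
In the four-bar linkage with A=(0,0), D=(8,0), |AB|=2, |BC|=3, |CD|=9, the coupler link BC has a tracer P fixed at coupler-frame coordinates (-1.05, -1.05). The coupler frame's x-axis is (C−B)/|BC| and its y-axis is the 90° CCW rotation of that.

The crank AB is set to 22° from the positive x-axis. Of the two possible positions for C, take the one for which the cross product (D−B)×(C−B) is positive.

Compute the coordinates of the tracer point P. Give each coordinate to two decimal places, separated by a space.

3.30 1.08

A=(0,0), D=(8.00,0)
B = A + 2.00·(cos22°, sin22°) = (1.8544, 0.7492)
|BD| = 6.1911
circle(B,3.00) ∩ circle(D,9.00): a=-2.7192, h=1.2673
  candidates: C₊=(-0.6915,2.3362) cross=7.846; C₋=(-0.9982,-0.1797) cross=-7.846
  mode + wants cross > 0 → take C=(-0.6915,2.3362) (cross=7.846)
ex = (C−B)/|BC| = (-0.8486,0.5290); ey = (-0.5290,-0.8486)
P = B + -1.05·ex + -1.05·ey = (3.3009,1.0848)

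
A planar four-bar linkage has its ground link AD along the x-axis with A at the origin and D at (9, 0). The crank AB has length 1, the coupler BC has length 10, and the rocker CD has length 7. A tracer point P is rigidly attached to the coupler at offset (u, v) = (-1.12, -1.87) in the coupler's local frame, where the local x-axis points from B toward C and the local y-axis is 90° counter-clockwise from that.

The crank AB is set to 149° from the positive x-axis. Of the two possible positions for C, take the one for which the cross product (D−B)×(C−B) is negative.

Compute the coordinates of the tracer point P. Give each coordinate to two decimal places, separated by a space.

-2.96 -0.04

A=(0,0), D=(9.00,0)
B = A + 1.00·(cos149°, sin149°) = (-0.8572, 0.5150)
|BD| = 9.8706
circle(B,10.00) ∩ circle(D,7.00): a=7.5187, h=6.5931
  candidates: C₊=(6.9953,6.7068) cross=65.078; C₋=(6.3073,-6.4614) cross=-65.078
  mode - wants cross < 0 → take C=(6.3073,-6.4614) (cross=-65.078)
ex = (C−B)/|BC| = (0.7164,-0.6976); ey = (0.6976,0.7164)
P = B + -1.12·ex + -1.87·ey = (-2.9642,-0.0434)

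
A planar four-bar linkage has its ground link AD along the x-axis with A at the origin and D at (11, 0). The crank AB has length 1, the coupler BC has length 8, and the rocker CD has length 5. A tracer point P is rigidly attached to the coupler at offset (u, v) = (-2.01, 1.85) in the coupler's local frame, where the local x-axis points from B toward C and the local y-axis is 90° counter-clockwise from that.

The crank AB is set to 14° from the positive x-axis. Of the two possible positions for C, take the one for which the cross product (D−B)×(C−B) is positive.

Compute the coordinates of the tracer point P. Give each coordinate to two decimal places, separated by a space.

A=(0,0), D=(11.00,0)
B = A + 1.00·(cos14°, sin14°) = (0.9703, 0.2419)
|BD| = 10.0326
circle(B,8.00) ∩ circle(D,5.00): a=6.9600, h=3.9445
  candidates: C₊=(8.0234,4.0174) cross=39.573; C₋=(7.8331,-3.8692) cross=-39.573
  mode + wants cross > 0 → take C=(8.0234,4.0174) (cross=39.573)
ex = (C−B)/|BC| = (0.8816,0.4719); ey = (-0.4719,0.8816)
P = B + -2.01·ex + 1.85·ey = (-1.6749,0.9244)

-1.67 0.92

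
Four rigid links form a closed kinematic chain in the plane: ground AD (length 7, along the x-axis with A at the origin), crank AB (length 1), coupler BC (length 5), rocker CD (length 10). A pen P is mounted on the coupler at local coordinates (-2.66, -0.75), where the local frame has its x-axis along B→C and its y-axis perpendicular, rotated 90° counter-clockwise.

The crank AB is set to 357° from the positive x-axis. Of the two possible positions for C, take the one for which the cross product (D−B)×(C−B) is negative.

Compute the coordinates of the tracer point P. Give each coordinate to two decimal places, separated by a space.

A=(0,0), D=(7.00,0)
B = A + 1.00·(cos357°, sin357°) = (0.9986, -0.0523)
|BD| = 6.0016
circle(B,5.00) ∩ circle(D,10.00): a=-3.2475, h=3.8018
  candidates: C₊=(-2.2819,3.7210) cross=22.817; C₋=(-2.2156,-3.8823) cross=-22.817
  mode - wants cross < 0 → take C=(-2.2156,-3.8823) (cross=-22.817)
ex = (C−B)/|BC| = (-0.6429,-0.7660); ey = (0.7660,-0.6429)
P = B + -2.66·ex + -0.75·ey = (2.1341,2.4673)

2.13 2.47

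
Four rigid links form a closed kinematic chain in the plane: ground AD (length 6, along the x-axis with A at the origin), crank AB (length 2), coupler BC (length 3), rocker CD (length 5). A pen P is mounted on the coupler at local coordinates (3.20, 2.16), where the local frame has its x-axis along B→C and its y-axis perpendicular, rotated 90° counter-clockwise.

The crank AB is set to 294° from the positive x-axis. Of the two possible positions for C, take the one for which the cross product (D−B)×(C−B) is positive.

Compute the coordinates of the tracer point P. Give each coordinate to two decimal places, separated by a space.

A=(0,0), D=(6.00,0)
B = A + 2.00·(cos294°, sin294°) = (0.8135, -1.8271)
|BD| = 5.4989
circle(B,3.00) ∩ circle(D,5.00): a=1.2946, h=2.7063
  candidates: C₊=(1.1354,1.1556) cross=14.882; C₋=(2.9338,-3.9494) cross=-14.882
  mode + wants cross > 0 → take C=(1.1354,1.1556) (cross=14.882)
ex = (C−B)/|BC| = (0.1073,0.9942); ey = (-0.9942,0.1073)
P = B + 3.20·ex + 2.16·ey = (-0.9907,1.5862)

-0.99 1.59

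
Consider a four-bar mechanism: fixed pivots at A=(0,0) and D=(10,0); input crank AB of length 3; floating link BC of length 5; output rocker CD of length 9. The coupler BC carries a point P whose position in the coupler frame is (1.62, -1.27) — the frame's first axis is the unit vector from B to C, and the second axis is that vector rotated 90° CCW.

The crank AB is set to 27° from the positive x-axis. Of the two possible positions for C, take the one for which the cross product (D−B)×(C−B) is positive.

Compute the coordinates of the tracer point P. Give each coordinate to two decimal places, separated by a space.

A=(0,0), D=(10.00,0)
B = A + 3.00·(cos27°, sin27°) = (2.6730, 1.3620)
|BD| = 7.4525
circle(B,5.00) ∩ circle(D,9.00): a=-0.0309, h=4.9999
  candidates: C₊=(3.5564,6.2833) cross=37.262; C₋=(1.7289,-3.5481) cross=-37.262
  mode + wants cross > 0 → take C=(3.5564,6.2833) (cross=37.262)
ex = (C−B)/|BC| = (0.1767,0.9843); ey = (-0.9843,0.1767)
P = B + 1.62·ex + -1.27·ey = (4.2093,2.7321)

4.21 2.73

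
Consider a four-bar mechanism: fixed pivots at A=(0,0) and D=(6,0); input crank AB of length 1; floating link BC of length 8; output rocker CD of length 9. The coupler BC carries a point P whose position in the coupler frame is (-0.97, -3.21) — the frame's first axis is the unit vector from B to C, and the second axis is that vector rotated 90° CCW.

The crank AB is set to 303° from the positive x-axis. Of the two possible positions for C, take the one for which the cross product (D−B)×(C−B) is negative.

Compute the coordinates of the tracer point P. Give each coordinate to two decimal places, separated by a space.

-2.81 -0.88

A=(0,0), D=(6.00,0)
B = A + 1.00·(cos303°, sin303°) = (0.5446, -0.8387)
|BD| = 5.5195
circle(B,8.00) ∩ circle(D,9.00): a=1.2197, h=7.9065
  candidates: C₊=(0.5488,7.1613) cross=43.639; C₋=(2.9516,-8.4680) cross=-43.639
  mode - wants cross < 0 → take C=(2.9516,-8.4680) (cross=-43.639)
ex = (C−B)/|BC| = (0.3009,-0.9537); ey = (0.9537,0.3009)
P = B + -0.97·ex + -3.21·ey = (-2.8085,-0.8794)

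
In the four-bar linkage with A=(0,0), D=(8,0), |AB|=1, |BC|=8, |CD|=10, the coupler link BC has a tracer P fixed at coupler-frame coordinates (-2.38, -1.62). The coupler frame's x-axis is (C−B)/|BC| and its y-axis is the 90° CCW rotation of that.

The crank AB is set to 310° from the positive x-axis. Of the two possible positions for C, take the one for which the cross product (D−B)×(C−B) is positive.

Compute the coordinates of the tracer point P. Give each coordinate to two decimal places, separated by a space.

A=(0,0), D=(8.00,0)
B = A + 1.00·(cos310°, sin310°) = (0.6428, -0.7660)
|BD| = 7.3970
circle(B,8.00) ∩ circle(D,10.00): a=1.2651, h=7.8993
  candidates: C₊=(1.0830,7.2218) cross=58.431; C₋=(2.7191,-8.4919) cross=-58.431
  mode + wants cross > 0 → take C=(1.0830,7.2218) (cross=58.431)
ex = (C−B)/|BC| = (0.0550,0.9985); ey = (-0.9985,0.0550)
P = B + -2.38·ex + -1.62·ey = (2.1294,-3.2316)

2.13 -3.23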